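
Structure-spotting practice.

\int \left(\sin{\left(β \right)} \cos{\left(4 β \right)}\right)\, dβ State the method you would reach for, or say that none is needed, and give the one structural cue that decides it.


Diagnosis: a trigonometric identity — two different frequencies multiply in \sin{\left(β \right)} \cos{\left(4 β \right)}; the product-to-sum formula separates them.


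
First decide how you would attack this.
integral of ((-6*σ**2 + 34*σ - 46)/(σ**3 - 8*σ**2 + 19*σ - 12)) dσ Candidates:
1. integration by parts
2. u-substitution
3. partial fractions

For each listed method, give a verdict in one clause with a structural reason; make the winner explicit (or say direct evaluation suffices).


Technique: partial fractions — a proper rational integrand over the factorable σ**3 - 8*σ**2 + 19*σ - 12: partial fractions reduce it to elementary pieces.
- integration by parts — there is no nonconstant-polynomial-times-kernel split with an exp, sine, cosine (degree-1 argument), or logarithm partner.
- u-substitution: no subexpression of the integrand serves as a whole-integral substitution inner — individual terms may offer their own, but none carries its derivative as a factor of the full integrand; a working change of variable would have to be constructed from outside the expression.
- partial fractions: a fit — the right tool for this form.


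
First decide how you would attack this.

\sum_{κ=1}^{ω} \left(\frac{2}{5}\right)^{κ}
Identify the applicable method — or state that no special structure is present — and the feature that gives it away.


Method: the geometric series formula — each summand is the previous one scaled by \frac{2}{5}; that constant multiplier is itself the geometric structure.


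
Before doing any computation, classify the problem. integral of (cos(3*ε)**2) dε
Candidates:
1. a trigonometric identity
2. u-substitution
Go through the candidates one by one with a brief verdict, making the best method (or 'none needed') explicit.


Best approach: a trigonometric identity — the even exponent on cos(3*ε)**2 signals one move: rewrite via cos of the doubled angle.
- a trigonometric identity — yes, a natural case for it.
- u-substitution: no subexpression of the integrand serves as a whole-integral substitution inner — individual terms may offer their own, but none carries its derivative as a factor of the full integrand; a working change of variable would have to be constructed from outside the expression.


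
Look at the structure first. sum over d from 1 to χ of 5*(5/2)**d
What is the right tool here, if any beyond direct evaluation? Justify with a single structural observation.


Best approach: the geometric series formula — consecutive terms stand in a fixed index-free ratio — the geometric sum formula closes it.


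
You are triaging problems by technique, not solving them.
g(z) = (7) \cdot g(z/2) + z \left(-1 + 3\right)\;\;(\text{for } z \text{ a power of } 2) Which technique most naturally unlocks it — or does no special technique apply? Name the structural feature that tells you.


Best approach: the master substitution — the argument shrinks by the factor 2, so measure the index on a logarithmic scale and the recursion becomes a shift.


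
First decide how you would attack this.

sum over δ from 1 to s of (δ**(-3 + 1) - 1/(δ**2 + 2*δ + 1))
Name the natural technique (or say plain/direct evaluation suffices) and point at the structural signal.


Method: telescoping — spot the paired structure — each term adds δ**(-3 + 1) and subtracts its successor value, which the next term restores: the definition of a telescoping chain.


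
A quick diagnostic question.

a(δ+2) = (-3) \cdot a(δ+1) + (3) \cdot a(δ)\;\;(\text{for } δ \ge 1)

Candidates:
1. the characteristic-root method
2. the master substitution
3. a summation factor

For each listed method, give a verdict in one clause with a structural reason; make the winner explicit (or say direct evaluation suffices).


Best approach: the characteristic-root method — this is the constant-coefficient homogeneous case — the whole solution in δ reduces to a polynomial's roots.
- the characteristic-root method — yes, a natural case for it.
- the master substitution — the recursion shifts the index rather than dividing it.
- a summation factor: the recurrence reaches back more than one step, outside the first-order family a summation factor normalizes.


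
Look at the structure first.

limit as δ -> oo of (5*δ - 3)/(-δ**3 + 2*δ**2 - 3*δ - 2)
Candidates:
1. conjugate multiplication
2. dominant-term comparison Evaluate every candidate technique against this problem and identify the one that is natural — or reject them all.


Method: dominant-term comparison — divide through by the highest power of δ; every lower-order term dies and the dominant terms decide the limit.
- conjugate multiplication — rationalization has no target — no divergent radical difference appears.
- dominant-term comparison: a fit — the right tool for this form.


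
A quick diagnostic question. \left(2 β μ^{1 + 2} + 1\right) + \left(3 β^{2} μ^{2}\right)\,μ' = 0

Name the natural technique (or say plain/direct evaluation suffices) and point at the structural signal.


Method: the exact-equation method — because the two cross partials coincide, the form is conservative as written — recover its potential in (β, μ).


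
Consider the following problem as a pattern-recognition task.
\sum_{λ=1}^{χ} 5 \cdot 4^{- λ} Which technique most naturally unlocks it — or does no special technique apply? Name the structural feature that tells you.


Best approach: the geometric series formula — consecutive terms stand in a fixed index-free ratio — the geometric sum formula closes it.


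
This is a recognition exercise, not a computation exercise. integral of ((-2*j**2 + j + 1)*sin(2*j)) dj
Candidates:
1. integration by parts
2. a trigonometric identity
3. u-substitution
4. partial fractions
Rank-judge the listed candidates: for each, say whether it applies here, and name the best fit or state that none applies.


Method: integration by parts — the integrand splits as -2*j**2 + j + 1 times sin(2*j) — repeatedly differentiating the polynomial part kills it, which is the parts ladder.
- integration by parts: yes — fits the structure here.
- a trigonometric identity: neither the even-power reduction nor the product-to-sum identity applies to this structure.
- u-substitution — no subexpression of the integrand pairs with its own derivative as a factor — individual terms may offer their own substitutions, but any change of variable covering the whole integral would have to be constructed from outside the expression.
- partial fractions — there is no rational-function structure to decompose.


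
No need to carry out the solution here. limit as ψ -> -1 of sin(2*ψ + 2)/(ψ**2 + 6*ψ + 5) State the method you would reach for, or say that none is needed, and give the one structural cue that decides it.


Method: l'Hôpital's rule (0/0) — both numerator and denominator vanish at -1: the genuine 0/0 indeterminate that l'Hôpital exists for. One could equally expand both pieces locally and compare leading terms; the rule does that in one stroke.


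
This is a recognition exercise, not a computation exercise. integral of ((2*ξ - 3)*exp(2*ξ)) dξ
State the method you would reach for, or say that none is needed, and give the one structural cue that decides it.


Verdict: integration by parts — a polynomial 2*ξ - 3 against the kernel exp(2*ξ) is the signature bounded-ladder case for integration by parts.


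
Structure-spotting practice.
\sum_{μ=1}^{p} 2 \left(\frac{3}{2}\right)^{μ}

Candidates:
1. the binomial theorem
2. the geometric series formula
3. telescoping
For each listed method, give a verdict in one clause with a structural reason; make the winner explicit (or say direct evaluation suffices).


Method: the geometric series formula — term-over-term division gives \frac{3}{2} every time — index-free ratio, geometric sum formula applies.
- the binomial theorem — no binomial coefficients pair up with complementary powers here.
- the geometric series formula: yes, a natural case for it.
- telescoping — the terms as presented offer no neighboring cancellation — a telescoping rewrite may exist, but the displayed structure does not hand one over.


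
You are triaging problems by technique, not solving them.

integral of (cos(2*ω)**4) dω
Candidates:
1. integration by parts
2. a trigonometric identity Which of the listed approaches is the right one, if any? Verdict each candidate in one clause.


Verdict: a trigonometric identity — the exponent on cos(2*ω)**4 is even — the power-reduction identity is the standard preprocessing step.
- integration by parts — not the natural route: no polynomial-kernel product appears — a recursive parts reduction of the trigonometric product exists, but the identity rewrite is direct.
- a trigonometric identity — yes — fits the structure here.


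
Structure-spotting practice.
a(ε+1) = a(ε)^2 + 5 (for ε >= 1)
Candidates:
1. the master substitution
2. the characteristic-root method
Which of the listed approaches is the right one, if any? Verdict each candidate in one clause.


Technique: no special technique — the sequence value feeds back through itself nonlinearly — linear superposition fails, and every superposition-based closed form fails with it.
- the master substitution: the recursive argument is a shift of the index, not a fixed fraction of it.
- the characteristic-root method: the recursion is nonlinear in the sequence values, so no linear-modes ansatz applies.


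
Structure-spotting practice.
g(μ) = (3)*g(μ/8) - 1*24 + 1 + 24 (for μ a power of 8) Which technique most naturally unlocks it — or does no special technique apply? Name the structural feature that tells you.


Technique: the master substitution — the recursive call is at index μ/8 rather than a shift, a divide-and-conquer shape — substituting μ = 8^m linearizes it.


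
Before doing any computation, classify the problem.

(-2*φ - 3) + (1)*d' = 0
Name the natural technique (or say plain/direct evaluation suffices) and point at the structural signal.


Method: no special technique — solved for the derivative, d never appears on the right — this is a direct integration in φ, not a differential-equations problem at heart.


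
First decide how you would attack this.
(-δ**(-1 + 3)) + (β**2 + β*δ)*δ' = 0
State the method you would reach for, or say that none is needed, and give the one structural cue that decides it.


Diagnosis: the homogeneous substitution — scaling β and δ together leaves the slope fixed — it depends only on δ/β, so substitute the ratio. With the right rearrangement (exchanging the roles of the variables where needed), this also fits a Bernoulli template; the homogeneous substitution reads the structure directly.


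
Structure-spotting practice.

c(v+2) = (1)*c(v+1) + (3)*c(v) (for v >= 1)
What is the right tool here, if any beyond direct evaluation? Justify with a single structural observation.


Diagnosis: the characteristic-root method — shift-invariance with fixed coefficients calls for exponential trials; the characteristic polynomial finds every r^v.


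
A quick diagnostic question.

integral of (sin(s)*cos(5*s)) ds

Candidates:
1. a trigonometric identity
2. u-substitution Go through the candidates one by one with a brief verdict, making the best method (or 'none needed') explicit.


Method: a trigonometric identity — sin(s)*cos(5*s) is a beat pattern — rewrite the product as a sum of single-frequency waves before integrating.
- a trigonometric identity — applies; the problem has the shape this method handles.
- u-substitution — no subexpression of the integrand serves as a whole-integral substitution inner — individual terms may offer their own, but none carries its derivative as a factor of the full integrand; a working change of variable would have to be constructed from outside the expression.


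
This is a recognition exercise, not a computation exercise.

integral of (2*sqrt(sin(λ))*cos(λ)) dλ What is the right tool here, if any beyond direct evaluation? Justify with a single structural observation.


Verdict: u-substitution — everything non-trivial happens through the inner expression sin(λ), and its derivative accounts for the remaining factor up to a constant, so set u = sin(λ).


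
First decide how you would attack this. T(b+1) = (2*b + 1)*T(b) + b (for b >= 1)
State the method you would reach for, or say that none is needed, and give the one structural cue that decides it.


Diagnosis: a summation factor — one-term recursion with variable weight 2*b + 1 is solved by product normalization, not by root-finding.


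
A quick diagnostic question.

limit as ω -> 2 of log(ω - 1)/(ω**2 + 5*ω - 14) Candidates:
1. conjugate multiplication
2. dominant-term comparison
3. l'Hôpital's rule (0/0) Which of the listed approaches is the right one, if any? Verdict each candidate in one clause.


Verdict: l'Hôpital's rule (0/0) — both numerator and denominator vanish at 2: the genuine 0/0 indeterminate that l'Hôpital exists for. A local series expansion at the point resolves it as well; the rule is the packaged version of that step.
- conjugate multiplication — the conjugate move applies to radical differences, which this is not.
- dominant-term comparison: no dominant power emerges to decide the limit by degree comparison.
- l'Hôpital's rule (0/0) — yes — fits the structure here.


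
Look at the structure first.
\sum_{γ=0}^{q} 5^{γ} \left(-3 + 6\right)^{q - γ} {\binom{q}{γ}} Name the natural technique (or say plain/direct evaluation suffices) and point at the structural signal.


Method: the binomial theorem — the binomial coefficients weight matched powers of 5 and (-3 + 6), which is exactly the expansion of a binomial power.


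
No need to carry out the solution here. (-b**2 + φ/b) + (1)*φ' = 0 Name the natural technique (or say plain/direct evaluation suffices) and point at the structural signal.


Best approach: a linear integrating factor — linear in the unknown with genuine forcing: multiply through by the exponential of the integrated coefficient and the left side closes into one derivative.


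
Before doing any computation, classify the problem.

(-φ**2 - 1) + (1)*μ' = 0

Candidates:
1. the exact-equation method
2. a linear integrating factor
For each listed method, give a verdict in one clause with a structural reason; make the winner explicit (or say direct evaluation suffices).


Technique: no special technique — the slope is a function of φ alone, so integrate both sides directly.
- the exact-equation method — with the unknown absent from both coefficients, the cross-partial test holds emptily — nothing for the exact method to work on.
- a linear integrating factor — with the unknown absent the integrating factor is a formality; direct integration is the working structure.


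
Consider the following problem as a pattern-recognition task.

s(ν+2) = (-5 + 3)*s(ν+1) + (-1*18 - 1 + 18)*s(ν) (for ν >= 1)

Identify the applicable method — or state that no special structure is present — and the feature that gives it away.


Diagnosis: the characteristic-root method — because shifting ν leaves the equation's coefficients unchanged, exponential trials reduce it to algebra.


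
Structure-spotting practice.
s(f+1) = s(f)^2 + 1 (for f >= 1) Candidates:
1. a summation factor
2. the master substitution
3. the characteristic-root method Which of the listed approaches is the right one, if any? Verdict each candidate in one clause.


Technique: no special technique — the unknown sequence enters the update nonlinearly, so no linear method fits the recurrence as written — direct iteration remains.
- a summation factor — no summation factor applies — the rule is not linear in the sequence values.
- the master substitution: the recursion shifts the index rather than dividing it.
- the characteristic-root method: nonlinearity rules out exponential-mode superposition from the start.


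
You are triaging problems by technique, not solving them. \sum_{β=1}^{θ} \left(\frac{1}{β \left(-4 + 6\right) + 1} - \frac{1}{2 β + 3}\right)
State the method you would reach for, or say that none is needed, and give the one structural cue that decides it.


Diagnosis: telescoping — the piece each term subtracts is \frac{1}{β \left(-4 + 6\right) + 1} advanced by one index, and it reappears with a plus sign leading the following term — the sum collapses to its boundary terms.


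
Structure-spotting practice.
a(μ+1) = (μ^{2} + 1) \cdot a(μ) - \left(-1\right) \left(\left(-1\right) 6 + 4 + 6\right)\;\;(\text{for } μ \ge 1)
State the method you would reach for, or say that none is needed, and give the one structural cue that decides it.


Verdict: a summation factor — it is first-order linear but the coefficient μ^{2} + 1 depends on the index, so multiply through by a summation factor to telescope it.


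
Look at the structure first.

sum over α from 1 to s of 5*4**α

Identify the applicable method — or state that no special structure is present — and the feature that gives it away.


Diagnosis: the geometric series formula — each summand is the previous one scaled by 4; that constant multiplier is itself the geometric structure.


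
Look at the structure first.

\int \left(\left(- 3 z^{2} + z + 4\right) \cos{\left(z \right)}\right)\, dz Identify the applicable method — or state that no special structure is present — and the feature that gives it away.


Technique: integration by parts — a polynomial - 3 z^{2} + z + 4 against the kernel \cos{\left(z \right)} is the signature bounded-ladder case for integration by parts.


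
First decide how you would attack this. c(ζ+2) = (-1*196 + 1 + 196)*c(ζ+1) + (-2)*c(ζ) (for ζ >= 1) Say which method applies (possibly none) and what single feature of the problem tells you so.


Best approach: the characteristic-root method — every coefficient is a fixed number and the forcing is zero — substitute r^ζ and read off the root equation.


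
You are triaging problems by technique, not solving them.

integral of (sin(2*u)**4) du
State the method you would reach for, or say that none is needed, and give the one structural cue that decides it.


Verdict: a trigonometric identity — the exponent on sin(2*u)**4 is even — the power-reduction identity is the standard preprocessing step.


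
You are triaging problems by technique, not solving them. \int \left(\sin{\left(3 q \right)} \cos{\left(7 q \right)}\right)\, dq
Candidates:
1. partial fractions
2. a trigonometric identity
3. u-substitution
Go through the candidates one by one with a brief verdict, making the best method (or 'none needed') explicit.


Method: a trigonometric identity — \sin{\left(3 q \right)} \cos{\left(7 q \right)} mixes two frequencies; the product-to-sum identity splits it into single-frequency sinusoids.
- partial fractions — there is no rational-function structure to decompose.
- a trigonometric identity — yes — fits the structure here.
- u-substitution — no subexpression of the integrand pairs with its own derivative as a factor — individual terms may offer their own substitutions, but any change of variable covering the whole integral would have to be constructed from outside the expression.


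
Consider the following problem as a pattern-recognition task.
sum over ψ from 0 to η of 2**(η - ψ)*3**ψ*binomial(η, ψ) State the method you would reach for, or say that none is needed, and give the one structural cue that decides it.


Technique: the binomial theorem — binomial coefficients against complementary powers of 3 and 2: recognize the binomial expansion and resum.


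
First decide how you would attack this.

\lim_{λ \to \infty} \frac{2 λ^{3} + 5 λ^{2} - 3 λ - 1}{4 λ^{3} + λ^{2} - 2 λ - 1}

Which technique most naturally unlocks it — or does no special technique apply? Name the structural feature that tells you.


Verdict: dominant-term comparison — divide through by the highest power of λ; every lower-order term dies and the dominant terms decide the limit. Viewed as a single quotient this is an ∞/∞ form — an at-infinity application of l'Hôpital's rule would also resolve it; comparing leading growth reads the answer without differentiating.


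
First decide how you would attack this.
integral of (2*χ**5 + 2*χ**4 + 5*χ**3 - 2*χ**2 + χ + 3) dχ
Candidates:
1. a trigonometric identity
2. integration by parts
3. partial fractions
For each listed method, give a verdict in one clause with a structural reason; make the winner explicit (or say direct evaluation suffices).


Method: no special technique — every term is a constant multiple of a power of χ; term-wise power-rule integration needs no preliminary transformation.
- a trigonometric identity — no sine or cosine appears, so there is nothing for a trigonometric identity to act on.
- integration by parts — splitting off a factor buys nothing — the integrand integrates directly without parts.
- partial fractions — there is no rational-function structure to decompose.


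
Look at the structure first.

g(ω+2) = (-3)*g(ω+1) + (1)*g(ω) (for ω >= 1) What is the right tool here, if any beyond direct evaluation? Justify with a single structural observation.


Diagnosis: the characteristic-root method — no index-dependence in the weights and nothing inhomogeneous: classic characteristic-equation setup.


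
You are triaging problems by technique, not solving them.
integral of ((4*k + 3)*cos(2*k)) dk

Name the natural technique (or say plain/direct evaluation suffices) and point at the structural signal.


Method: integration by parts — a polynomial 4*k + 3 against the kernel cos(2*k) is the signature bounded-ladder case for integration by parts.


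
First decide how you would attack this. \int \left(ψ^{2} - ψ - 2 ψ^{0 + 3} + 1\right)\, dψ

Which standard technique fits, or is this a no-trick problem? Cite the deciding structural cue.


Method: no special technique — scan for structure and find none: constant multiples of powers of ψ, integrate directly.


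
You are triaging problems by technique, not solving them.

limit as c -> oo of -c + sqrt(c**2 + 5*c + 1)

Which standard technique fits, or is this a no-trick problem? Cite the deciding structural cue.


Technique: conjugate multiplication — the difference sqrt(c**2 + 5*c + 1) - c is an ∞ − ∞ stalemate; its conjugate partner breaks the tie.


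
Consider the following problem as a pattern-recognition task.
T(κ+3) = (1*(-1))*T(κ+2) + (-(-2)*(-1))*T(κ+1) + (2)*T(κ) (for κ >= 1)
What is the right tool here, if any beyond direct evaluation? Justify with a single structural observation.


Diagnosis: the characteristic-root method — fixed numeric weights on consecutive terms and no forcing term added: the root method in its home territory.


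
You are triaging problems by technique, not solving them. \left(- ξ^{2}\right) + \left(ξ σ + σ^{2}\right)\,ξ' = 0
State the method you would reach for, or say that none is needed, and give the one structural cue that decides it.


Best approach: the homogeneous substitution — the slope's numerator and denominator have matching total degree, so it depends only on ξ/σ and the ratio substitution collapses it. Suitably rearranged — at times with the variables' roles exchanged — this doubles as a Bernoulli equation; the homogeneous reading needs no such setup.


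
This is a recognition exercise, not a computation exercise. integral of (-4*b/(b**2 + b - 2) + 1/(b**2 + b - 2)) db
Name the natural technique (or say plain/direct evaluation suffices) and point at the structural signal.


Best approach: partial fractions — b**2 + b - 2 splits into linear pieces, so the quotient is a sum of simple fractions — decompose before integrating.


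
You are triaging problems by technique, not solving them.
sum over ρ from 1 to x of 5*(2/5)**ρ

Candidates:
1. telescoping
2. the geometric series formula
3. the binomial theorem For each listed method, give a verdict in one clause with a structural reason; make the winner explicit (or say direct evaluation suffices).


Verdict: the geometric series formula — each summand is the previous one scaled by 2/5; that constant multiplier is itself the geometric structure.
- telescoping — writing out consecutive terms as given produces no pairwise cancellation.
- the geometric series formula: applicable, and directly so.
- the binomial theorem: no binomial coefficients pair up with complementary powers here.


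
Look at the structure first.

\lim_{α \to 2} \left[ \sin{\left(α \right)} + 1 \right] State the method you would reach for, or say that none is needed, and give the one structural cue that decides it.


Technique: no special technique — the expression is continuous at the evaluation point — substitute directly; no indeterminate form appears.


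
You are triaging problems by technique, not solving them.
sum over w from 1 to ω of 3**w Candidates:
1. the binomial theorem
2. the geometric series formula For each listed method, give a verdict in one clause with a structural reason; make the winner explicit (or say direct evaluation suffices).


Diagnosis: the geometric series formula — each term is 3 times the previous one, so the geometric-series formula applies directly.
- the binomial theorem: no binomial coefficients pair with matched powers.
- the geometric series formula: yes, a natural case for it.


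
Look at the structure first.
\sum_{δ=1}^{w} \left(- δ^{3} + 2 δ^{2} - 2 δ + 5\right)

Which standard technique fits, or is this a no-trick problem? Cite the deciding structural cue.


Technique: no special technique — recognize the absence of structure: constant-multiple powers of δ summed plainly, no special method required.


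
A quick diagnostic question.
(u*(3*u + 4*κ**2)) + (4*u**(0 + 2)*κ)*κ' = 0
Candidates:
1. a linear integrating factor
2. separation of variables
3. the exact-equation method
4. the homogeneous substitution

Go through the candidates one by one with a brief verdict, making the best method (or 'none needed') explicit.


Verdict: the exact-equation method — equality of cross partials is the green light — assemble the potential function term by term.
- a linear integrating factor — a nonlinear term in the unknown puts this outside the integrating-factor template.
- separation of variables — the two dependences are entangled, not a clean product of one-variable pieces.
- the exact-equation method — a fit — the right tool for this form.
- the homogeneous substitution — the slope changes under joint rescaling, failing the degree-zero test.


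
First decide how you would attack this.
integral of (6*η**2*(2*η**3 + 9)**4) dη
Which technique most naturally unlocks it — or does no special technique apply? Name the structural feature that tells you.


Diagnosis: u-substitution — differentiating the inner expression 2*η**3 + 9 produces the factor 6*η**2 up to a constant multiple, so substituting u = 2*η**3 + 9 reduces everything to a one-variable integral in u. A patient expand-and-integrate also lands it; recognizing the inner expression is the shortcut.


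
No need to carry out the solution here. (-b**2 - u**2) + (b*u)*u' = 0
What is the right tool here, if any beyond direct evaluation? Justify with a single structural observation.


Verdict: the homogeneous substitution — the slope's numerator and denominator share total degree; set v = u/b and the equation drops to separable form. This doubles as a Bernoulli equation in the unknown as written; the homogeneous route needs no setup at all.


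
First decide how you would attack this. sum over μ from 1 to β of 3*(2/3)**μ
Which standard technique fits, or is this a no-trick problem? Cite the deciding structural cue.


Verdict: the geometric series formula — each term is 2/3 times the previous one, so the geometric-series formula applies directly.


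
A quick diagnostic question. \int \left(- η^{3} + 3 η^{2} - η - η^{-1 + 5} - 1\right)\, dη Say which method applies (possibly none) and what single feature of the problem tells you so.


Verdict: no special technique — a term-by-term power-rule job in η; no substitution or rearrangement earns its keep here.


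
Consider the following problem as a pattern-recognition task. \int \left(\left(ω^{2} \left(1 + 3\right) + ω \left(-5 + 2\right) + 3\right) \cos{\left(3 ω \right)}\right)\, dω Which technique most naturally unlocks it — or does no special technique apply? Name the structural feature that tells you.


Method: integration by parts — a polynomial factor (ω^{2} \left(1 + 3\right) + ω \left(-5 + 2\right) + 3) multiplies \cos{\left(3 ω \right)}; differentiating (ω^{2} \left(1 + 3\right) + ω \left(-5 + 2\right) + 3) lowers its degree while \cos{\left(3 ω \right)} integrates cleanly, so parts wins.


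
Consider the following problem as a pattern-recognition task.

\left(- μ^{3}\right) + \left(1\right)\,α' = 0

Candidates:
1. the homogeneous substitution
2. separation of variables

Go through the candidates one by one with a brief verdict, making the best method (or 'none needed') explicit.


Technique: no special technique — solved for the derivative, α never appears on the right — this is a direct integration in μ, not a differential-equations problem at heart.
- the homogeneous substitution: rescaling both variables together changes the slope, so no ratio substitution collapses it.
- separation of variables — with no unknown in the slope, separating variables is a formality — the equation integrates directly.


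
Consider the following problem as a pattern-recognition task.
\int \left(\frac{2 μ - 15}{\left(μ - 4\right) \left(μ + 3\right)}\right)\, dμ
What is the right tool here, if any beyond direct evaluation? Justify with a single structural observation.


Diagnosis: partial fractions — the bottom factors while the top stays lower-degree — split into simple fractions and integrate piece by piece.


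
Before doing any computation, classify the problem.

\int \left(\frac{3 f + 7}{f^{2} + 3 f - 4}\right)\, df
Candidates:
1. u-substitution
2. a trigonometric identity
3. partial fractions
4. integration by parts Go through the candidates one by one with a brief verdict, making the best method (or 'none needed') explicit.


Diagnosis: partial fractions — the bottom factors while the top stays lower-degree — split into simple fractions and integrate piece by piece.
- u-substitution — no subexpression of the integrand serves as a whole-integral substitution inner — individual terms may offer their own, but none carries its derivative as a factor of the full integrand; a working change of variable would have to be constructed from outside the expression.
- a trigonometric identity: there is no trigonometric structure at all — the integrand carries no sine or cosine to rewrite.
- partial fractions: a fit — the right tool for this form.
- integration by parts — no split into a nonconstant polynomial times one of the standard kernels — exp, sine, or cosine of a linear argument, or a logarithm — applies here.


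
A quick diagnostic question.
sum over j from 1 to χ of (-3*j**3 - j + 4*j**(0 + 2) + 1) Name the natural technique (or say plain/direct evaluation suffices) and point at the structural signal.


Method: no special technique — every summand is a constant multiple of a power of j — apply the standard power-sum identities one degree at a time.


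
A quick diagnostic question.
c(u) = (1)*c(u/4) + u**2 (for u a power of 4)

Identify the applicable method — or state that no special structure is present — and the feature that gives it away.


Verdict: the master substitution — divide-the-index recursion (u/4 inside the call) straightens out once the index is rewritten as 4^m.


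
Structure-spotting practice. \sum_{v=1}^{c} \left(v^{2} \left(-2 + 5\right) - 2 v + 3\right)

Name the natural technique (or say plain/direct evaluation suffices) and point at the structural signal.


Method: no special technique — no cancellation, no constant ratio, no binomial weights — just polynomial terms summed directly.


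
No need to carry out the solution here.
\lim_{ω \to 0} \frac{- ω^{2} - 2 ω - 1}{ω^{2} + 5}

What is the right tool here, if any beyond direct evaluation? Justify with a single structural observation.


Diagnosis: no special technique — no vanishing denominator and no indeterminate clash at the point — evaluation is immediate.


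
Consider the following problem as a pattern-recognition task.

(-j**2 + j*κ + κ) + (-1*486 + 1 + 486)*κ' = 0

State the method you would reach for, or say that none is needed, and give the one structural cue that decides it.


Verdict: a linear integrating factor — linear in the unknown with genuine forcing: multiply through by the exponential of the integrated coefficient and the left side closes into one derivative.


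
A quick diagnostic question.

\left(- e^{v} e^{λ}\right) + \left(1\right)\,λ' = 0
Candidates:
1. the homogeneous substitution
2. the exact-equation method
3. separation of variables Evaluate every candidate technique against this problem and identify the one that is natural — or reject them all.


Technique: separation of variables — solved for the derivative, the right side splits multiplicatively into a function of each variable alone — divide and integrate each side.
- the homogeneous substitution: rescaling both variables together changes the slope, so no ratio substitution collapses it.
- the exact-equation method — the cross partial derivatives disagree, so no single potential exists.
- separation of variables: applicable, and directly so.


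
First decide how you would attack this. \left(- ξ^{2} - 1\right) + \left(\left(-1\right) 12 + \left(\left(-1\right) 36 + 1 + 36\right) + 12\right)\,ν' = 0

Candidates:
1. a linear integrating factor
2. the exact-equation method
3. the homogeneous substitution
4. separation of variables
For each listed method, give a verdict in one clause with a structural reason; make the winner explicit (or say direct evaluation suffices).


Method: no special technique — with ν absent the equation is not coupled at all: direct integration in ξ.
- a linear integrating factor — the linear template holds only trivially here (the unknown is absent, so the coefficient is zero) — the method is not the natural label.
- the exact-equation method: with the unknown absent from both coefficients, the cross-partial test holds emptily — nothing for the exact method to work on.
- the homogeneous substitution — rescaling both variables together changes the slope, so no ratio substitution collapses it.
- separation of variables: with no unknown in the slope, separating variables is a formality — the equation integrates directly.


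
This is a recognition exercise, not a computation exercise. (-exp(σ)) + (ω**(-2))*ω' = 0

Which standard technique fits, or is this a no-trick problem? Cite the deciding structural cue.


Technique: separation of variables — one side of the product carries the independent variable, the other the unknown — the textbook separation shape. The cross-partial test also passes here (vacuously, each side single-variable); the potential-function route would work, separation is simply more immediate.


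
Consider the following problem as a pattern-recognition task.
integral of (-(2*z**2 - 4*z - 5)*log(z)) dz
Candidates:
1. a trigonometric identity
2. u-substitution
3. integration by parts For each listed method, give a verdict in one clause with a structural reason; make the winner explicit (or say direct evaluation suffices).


Technique: integration by parts — the logarithm log(z) wants to be differentiated, not integrated; parts makes that legal.
- a trigonometric identity — there is no trigonometric structure at all — the integrand carries no sine or cosine to rewrite.
- u-substitution — no subexpression of the integrand pairs with its own derivative as a factor — individual terms may offer their own substitutions, but any change of variable covering the whole integral would have to be constructed from outside the expression.
- integration by parts: a fit — the right tool for this form.


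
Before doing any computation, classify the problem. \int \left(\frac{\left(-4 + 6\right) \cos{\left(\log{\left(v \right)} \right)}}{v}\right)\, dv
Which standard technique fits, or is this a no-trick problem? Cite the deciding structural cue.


Technique: u-substitution — viewed as a product, the integrand is a composition evaluated at \log{\left(v \right)} times (a constant multiple of) that inner expression's derivative, so u = \log{\left(v \right)} makes it elementary.


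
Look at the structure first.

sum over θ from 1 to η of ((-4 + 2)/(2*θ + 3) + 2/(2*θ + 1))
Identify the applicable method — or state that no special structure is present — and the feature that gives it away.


Best approach: telescoping — this sum is a zipper: each term contributes 2/(2*θ + 1) and removes the next index's value, which the following term puts back, closing term by term.


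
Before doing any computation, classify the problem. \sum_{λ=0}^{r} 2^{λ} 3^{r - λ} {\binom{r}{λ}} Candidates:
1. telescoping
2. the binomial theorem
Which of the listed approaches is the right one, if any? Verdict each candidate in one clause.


Diagnosis: the binomial theorem — the summand is term λ of a binomial expansion in 2 and 3; the whole sum is a single power.
- telescoping — neither a shifted-difference shape nor integer-spaced poles are present.
- the binomial theorem: yes — fits the structure here.


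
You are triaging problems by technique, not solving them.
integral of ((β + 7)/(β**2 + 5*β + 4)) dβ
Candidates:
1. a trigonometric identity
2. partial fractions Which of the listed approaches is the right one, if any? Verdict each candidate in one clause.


Diagnosis: partial fractions — the integrand is a proper rational function and its denominator β**2 + 5*β + 4 factors into distinct pieces, so it splits into simple fractions.
- a trigonometric identity — no sine or cosine appears, so there is nothing for a trigonometric identity to act on.
- partial fractions — yes — fits the structure here.


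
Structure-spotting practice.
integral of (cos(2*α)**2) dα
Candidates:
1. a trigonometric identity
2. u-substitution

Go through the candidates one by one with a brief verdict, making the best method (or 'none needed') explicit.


Technique: a trigonometric identity — the even trigonometric power cos(2*α)**2 reduces by a double-angle identity before any integration is attempted.
- a trigonometric identity: applies; the problem has the shape this method handles.
- u-substitution: no subexpression of the integrand serves as a whole-integral substitution inner — individual terms may offer their own, but none carries its derivative as a factor of the full integrand; a working change of variable would have to be constructed from outside the expression.


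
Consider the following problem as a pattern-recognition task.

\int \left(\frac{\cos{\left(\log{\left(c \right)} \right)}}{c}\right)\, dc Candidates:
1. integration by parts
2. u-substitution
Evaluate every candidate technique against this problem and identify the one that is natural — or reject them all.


Technique: u-substitution — the only nontrivial dependence routes through \log{\left(c \right)}, whose derivative supplies the leftover factor up to a constant multiple — u = \log{\left(c \right)} flattens it.
- integration by parts — no split into a nonconstant polynomial times one of the standard kernels — exp, sine, or cosine of a linear argument, or a logarithm — applies here.
- u-substitution: yes, a natural case for it.
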